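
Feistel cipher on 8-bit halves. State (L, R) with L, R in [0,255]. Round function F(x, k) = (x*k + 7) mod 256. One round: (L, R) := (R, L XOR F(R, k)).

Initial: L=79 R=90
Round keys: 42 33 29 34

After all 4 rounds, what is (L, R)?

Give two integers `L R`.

Round 1 (k=42): L=90 R=132
Round 2 (k=33): L=132 R=81
Round 3 (k=29): L=81 R=176
Round 4 (k=34): L=176 R=54

Answer: 176 54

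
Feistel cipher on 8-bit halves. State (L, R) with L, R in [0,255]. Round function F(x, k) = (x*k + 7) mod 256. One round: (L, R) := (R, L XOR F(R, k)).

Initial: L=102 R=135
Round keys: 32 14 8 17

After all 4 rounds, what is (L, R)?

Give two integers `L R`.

Answer: 22 239

Derivation:
Round 1 (k=32): L=135 R=129
Round 2 (k=14): L=129 R=146
Round 3 (k=8): L=146 R=22
Round 4 (k=17): L=22 R=239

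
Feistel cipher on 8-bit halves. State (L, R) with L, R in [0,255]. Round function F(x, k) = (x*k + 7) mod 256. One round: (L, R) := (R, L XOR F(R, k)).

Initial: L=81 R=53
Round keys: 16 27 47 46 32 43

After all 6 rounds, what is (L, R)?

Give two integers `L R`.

Round 1 (k=16): L=53 R=6
Round 2 (k=27): L=6 R=156
Round 3 (k=47): L=156 R=173
Round 4 (k=46): L=173 R=129
Round 5 (k=32): L=129 R=138
Round 6 (k=43): L=138 R=180

Answer: 138 180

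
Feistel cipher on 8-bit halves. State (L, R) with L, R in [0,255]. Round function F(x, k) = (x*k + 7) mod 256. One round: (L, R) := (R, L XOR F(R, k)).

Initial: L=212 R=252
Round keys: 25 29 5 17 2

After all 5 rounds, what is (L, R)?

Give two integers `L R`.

Round 1 (k=25): L=252 R=119
Round 2 (k=29): L=119 R=126
Round 3 (k=5): L=126 R=10
Round 4 (k=17): L=10 R=207
Round 5 (k=2): L=207 R=175

Answer: 207 175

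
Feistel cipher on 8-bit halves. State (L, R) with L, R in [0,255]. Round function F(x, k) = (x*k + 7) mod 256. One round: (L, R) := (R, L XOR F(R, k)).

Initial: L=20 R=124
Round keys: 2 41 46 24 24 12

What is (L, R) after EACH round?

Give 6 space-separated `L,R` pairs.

Round 1 (k=2): L=124 R=235
Round 2 (k=41): L=235 R=214
Round 3 (k=46): L=214 R=144
Round 4 (k=24): L=144 R=81
Round 5 (k=24): L=81 R=15
Round 6 (k=12): L=15 R=234

Answer: 124,235 235,214 214,144 144,81 81,15 15,234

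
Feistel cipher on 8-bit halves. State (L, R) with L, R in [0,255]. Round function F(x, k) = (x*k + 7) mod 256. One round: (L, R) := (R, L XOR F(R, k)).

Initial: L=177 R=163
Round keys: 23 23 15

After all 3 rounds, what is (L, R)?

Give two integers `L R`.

Answer: 1 11

Derivation:
Round 1 (k=23): L=163 R=29
Round 2 (k=23): L=29 R=1
Round 3 (k=15): L=1 R=11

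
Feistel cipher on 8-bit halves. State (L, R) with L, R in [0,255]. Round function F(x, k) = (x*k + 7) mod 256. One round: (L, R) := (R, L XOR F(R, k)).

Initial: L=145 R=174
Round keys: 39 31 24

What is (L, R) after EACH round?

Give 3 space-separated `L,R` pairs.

Round 1 (k=39): L=174 R=24
Round 2 (k=31): L=24 R=65
Round 3 (k=24): L=65 R=7

Answer: 174,24 24,65 65,7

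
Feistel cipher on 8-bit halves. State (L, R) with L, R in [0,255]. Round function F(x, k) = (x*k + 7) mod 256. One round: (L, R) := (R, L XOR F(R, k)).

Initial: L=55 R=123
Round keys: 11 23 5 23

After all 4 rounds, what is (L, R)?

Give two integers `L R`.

Round 1 (k=11): L=123 R=103
Round 2 (k=23): L=103 R=51
Round 3 (k=5): L=51 R=97
Round 4 (k=23): L=97 R=141

Answer: 97 141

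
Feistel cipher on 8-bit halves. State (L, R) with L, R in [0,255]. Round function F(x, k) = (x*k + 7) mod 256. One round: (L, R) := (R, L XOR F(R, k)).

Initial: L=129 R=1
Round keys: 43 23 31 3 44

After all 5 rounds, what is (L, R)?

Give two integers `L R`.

Answer: 175 34

Derivation:
Round 1 (k=43): L=1 R=179
Round 2 (k=23): L=179 R=29
Round 3 (k=31): L=29 R=57
Round 4 (k=3): L=57 R=175
Round 5 (k=44): L=175 R=34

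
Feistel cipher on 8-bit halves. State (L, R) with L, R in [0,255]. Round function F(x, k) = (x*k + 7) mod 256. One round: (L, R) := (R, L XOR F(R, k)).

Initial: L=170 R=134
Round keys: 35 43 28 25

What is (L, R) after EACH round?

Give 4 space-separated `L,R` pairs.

Round 1 (k=35): L=134 R=243
Round 2 (k=43): L=243 R=94
Round 3 (k=28): L=94 R=188
Round 4 (k=25): L=188 R=61

Answer: 134,243 243,94 94,188 188,61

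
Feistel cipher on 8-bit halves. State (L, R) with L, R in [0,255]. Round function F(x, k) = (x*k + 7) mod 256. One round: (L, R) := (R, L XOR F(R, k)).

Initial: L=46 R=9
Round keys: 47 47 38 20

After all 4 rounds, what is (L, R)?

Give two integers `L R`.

Answer: 155 173

Derivation:
Round 1 (k=47): L=9 R=128
Round 2 (k=47): L=128 R=142
Round 3 (k=38): L=142 R=155
Round 4 (k=20): L=155 R=173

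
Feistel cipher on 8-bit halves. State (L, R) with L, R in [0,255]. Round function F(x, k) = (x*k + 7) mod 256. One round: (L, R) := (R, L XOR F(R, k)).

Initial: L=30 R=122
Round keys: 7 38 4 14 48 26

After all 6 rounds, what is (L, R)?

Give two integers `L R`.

Answer: 151 185

Derivation:
Round 1 (k=7): L=122 R=67
Round 2 (k=38): L=67 R=131
Round 3 (k=4): L=131 R=80
Round 4 (k=14): L=80 R=228
Round 5 (k=48): L=228 R=151
Round 6 (k=26): L=151 R=185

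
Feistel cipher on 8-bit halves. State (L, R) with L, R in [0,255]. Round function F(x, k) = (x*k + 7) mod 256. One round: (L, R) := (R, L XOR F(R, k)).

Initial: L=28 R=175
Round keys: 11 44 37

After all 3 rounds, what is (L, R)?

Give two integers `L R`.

Round 1 (k=11): L=175 R=144
Round 2 (k=44): L=144 R=104
Round 3 (k=37): L=104 R=159

Answer: 104 159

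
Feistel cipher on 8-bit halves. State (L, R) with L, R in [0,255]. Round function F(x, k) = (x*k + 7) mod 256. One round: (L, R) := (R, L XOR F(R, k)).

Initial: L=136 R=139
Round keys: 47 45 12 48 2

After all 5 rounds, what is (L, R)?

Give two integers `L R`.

Round 1 (k=47): L=139 R=4
Round 2 (k=45): L=4 R=48
Round 3 (k=12): L=48 R=67
Round 4 (k=48): L=67 R=167
Round 5 (k=2): L=167 R=22

Answer: 167 22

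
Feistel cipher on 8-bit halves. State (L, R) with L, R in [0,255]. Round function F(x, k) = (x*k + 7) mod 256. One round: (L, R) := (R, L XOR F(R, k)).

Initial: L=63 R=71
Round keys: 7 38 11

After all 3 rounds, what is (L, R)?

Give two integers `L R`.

Round 1 (k=7): L=71 R=199
Round 2 (k=38): L=199 R=214
Round 3 (k=11): L=214 R=254

Answer: 214 254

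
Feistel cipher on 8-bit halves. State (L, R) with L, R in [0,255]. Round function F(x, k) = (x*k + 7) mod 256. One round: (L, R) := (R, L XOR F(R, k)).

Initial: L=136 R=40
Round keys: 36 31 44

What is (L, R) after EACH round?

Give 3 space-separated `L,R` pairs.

Answer: 40,47 47,144 144,232

Derivation:
Round 1 (k=36): L=40 R=47
Round 2 (k=31): L=47 R=144
Round 3 (k=44): L=144 R=232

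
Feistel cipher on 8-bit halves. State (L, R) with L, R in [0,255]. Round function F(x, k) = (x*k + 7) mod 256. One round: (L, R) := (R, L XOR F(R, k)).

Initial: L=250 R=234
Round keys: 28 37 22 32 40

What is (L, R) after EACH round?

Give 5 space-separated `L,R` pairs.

Answer: 234,101 101,74 74,6 6,141 141,9

Derivation:
Round 1 (k=28): L=234 R=101
Round 2 (k=37): L=101 R=74
Round 3 (k=22): L=74 R=6
Round 4 (k=32): L=6 R=141
Round 5 (k=40): L=141 R=9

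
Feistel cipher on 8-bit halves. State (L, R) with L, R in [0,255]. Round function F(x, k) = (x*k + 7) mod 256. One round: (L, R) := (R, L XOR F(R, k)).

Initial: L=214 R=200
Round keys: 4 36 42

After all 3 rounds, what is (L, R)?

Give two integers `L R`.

Answer: 35 52

Derivation:
Round 1 (k=4): L=200 R=241
Round 2 (k=36): L=241 R=35
Round 3 (k=42): L=35 R=52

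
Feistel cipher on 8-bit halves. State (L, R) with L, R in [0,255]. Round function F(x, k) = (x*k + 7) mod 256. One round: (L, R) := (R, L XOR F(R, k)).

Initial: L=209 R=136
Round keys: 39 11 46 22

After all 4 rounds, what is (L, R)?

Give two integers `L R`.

Round 1 (k=39): L=136 R=110
Round 2 (k=11): L=110 R=73
Round 3 (k=46): L=73 R=75
Round 4 (k=22): L=75 R=48

Answer: 75 48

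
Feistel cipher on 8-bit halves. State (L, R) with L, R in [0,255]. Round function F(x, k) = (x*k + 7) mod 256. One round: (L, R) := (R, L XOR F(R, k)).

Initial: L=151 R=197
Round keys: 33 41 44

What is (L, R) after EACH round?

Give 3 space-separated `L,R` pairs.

Answer: 197,251 251,255 255,32

Derivation:
Round 1 (k=33): L=197 R=251
Round 2 (k=41): L=251 R=255
Round 3 (k=44): L=255 R=32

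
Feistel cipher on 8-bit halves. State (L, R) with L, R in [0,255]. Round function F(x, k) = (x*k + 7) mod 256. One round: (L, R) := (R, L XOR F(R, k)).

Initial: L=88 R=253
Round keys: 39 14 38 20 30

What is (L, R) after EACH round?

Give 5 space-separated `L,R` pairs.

Round 1 (k=39): L=253 R=202
Round 2 (k=14): L=202 R=238
Round 3 (k=38): L=238 R=145
Round 4 (k=20): L=145 R=181
Round 5 (k=30): L=181 R=172

Answer: 253,202 202,238 238,145 145,181 181,172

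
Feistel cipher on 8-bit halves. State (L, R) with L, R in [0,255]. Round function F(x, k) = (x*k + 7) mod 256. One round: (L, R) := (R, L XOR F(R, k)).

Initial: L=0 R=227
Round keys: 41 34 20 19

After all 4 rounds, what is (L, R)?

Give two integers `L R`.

Answer: 69 206

Derivation:
Round 1 (k=41): L=227 R=98
Round 2 (k=34): L=98 R=232
Round 3 (k=20): L=232 R=69
Round 4 (k=19): L=69 R=206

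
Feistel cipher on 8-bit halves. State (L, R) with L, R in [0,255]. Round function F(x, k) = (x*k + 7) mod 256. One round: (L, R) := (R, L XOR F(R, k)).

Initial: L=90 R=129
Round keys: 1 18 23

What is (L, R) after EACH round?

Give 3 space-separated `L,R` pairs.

Round 1 (k=1): L=129 R=210
Round 2 (k=18): L=210 R=74
Round 3 (k=23): L=74 R=127

Answer: 129,210 210,74 74,127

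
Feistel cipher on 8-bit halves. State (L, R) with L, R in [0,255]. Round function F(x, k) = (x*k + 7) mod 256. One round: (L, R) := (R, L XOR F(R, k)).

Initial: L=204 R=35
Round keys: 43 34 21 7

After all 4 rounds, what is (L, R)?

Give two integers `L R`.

Answer: 71 20

Derivation:
Round 1 (k=43): L=35 R=36
Round 2 (k=34): L=36 R=236
Round 3 (k=21): L=236 R=71
Round 4 (k=7): L=71 R=20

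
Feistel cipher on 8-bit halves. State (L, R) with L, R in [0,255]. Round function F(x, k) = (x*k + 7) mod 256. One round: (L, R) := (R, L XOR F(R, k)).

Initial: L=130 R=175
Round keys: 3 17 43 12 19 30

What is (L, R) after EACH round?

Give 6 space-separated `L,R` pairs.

Answer: 175,150 150,82 82,91 91,25 25,185 185,172

Derivation:
Round 1 (k=3): L=175 R=150
Round 2 (k=17): L=150 R=82
Round 3 (k=43): L=82 R=91
Round 4 (k=12): L=91 R=25
Round 5 (k=19): L=25 R=185
Round 6 (k=30): L=185 R=172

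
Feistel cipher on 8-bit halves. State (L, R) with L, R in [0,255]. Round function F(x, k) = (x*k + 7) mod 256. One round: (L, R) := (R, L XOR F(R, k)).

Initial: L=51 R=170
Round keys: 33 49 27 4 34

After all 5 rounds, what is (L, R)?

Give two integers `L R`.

Answer: 236 69

Derivation:
Round 1 (k=33): L=170 R=194
Round 2 (k=49): L=194 R=131
Round 3 (k=27): L=131 R=26
Round 4 (k=4): L=26 R=236
Round 5 (k=34): L=236 R=69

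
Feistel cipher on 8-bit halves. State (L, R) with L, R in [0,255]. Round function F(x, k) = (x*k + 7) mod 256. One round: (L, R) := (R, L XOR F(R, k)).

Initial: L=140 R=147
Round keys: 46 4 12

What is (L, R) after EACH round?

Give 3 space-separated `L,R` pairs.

Round 1 (k=46): L=147 R=253
Round 2 (k=4): L=253 R=104
Round 3 (k=12): L=104 R=26

Answer: 147,253 253,104 104,26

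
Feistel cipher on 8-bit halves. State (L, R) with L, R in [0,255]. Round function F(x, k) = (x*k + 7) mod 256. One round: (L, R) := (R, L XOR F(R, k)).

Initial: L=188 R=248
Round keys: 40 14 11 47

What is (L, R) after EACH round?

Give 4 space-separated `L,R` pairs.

Round 1 (k=40): L=248 R=123
Round 2 (k=14): L=123 R=57
Round 3 (k=11): L=57 R=1
Round 4 (k=47): L=1 R=15

Answer: 248,123 123,57 57,1 1,15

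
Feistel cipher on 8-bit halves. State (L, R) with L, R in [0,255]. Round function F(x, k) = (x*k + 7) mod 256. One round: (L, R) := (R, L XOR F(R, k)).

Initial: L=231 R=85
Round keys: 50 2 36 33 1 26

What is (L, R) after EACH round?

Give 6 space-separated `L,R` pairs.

Answer: 85,70 70,198 198,153 153,6 6,148 148,9

Derivation:
Round 1 (k=50): L=85 R=70
Round 2 (k=2): L=70 R=198
Round 3 (k=36): L=198 R=153
Round 4 (k=33): L=153 R=6
Round 5 (k=1): L=6 R=148
Round 6 (k=26): L=148 R=9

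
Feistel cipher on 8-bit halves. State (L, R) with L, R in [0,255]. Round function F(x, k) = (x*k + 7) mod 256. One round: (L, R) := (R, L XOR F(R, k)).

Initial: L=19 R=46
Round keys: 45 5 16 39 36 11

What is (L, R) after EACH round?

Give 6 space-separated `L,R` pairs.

Round 1 (k=45): L=46 R=14
Round 2 (k=5): L=14 R=99
Round 3 (k=16): L=99 R=57
Round 4 (k=39): L=57 R=213
Round 5 (k=36): L=213 R=194
Round 6 (k=11): L=194 R=136

Answer: 46,14 14,99 99,57 57,213 213,194 194,136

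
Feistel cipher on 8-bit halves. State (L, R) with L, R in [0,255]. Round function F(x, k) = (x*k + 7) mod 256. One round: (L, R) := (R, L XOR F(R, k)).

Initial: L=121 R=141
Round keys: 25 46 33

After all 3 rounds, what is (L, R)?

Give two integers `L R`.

Round 1 (k=25): L=141 R=181
Round 2 (k=46): L=181 R=0
Round 3 (k=33): L=0 R=178

Answer: 0 178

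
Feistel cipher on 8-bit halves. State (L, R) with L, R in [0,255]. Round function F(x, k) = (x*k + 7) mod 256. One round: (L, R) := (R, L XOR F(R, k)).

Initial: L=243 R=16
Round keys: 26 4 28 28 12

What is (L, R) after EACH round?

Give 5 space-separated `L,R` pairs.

Round 1 (k=26): L=16 R=84
Round 2 (k=4): L=84 R=71
Round 3 (k=28): L=71 R=159
Round 4 (k=28): L=159 R=44
Round 5 (k=12): L=44 R=136

Answer: 16,84 84,71 71,159 159,44 44,136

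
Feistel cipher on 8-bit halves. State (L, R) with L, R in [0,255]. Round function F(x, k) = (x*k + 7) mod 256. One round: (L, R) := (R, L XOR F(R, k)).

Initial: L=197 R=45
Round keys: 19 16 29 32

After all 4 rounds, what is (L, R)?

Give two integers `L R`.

Answer: 226 221

Derivation:
Round 1 (k=19): L=45 R=155
Round 2 (k=16): L=155 R=154
Round 3 (k=29): L=154 R=226
Round 4 (k=32): L=226 R=221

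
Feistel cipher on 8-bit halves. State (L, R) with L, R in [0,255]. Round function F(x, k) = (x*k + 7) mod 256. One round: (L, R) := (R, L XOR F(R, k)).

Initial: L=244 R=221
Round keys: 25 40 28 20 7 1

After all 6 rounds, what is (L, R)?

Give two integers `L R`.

Round 1 (k=25): L=221 R=104
Round 2 (k=40): L=104 R=154
Round 3 (k=28): L=154 R=183
Round 4 (k=20): L=183 R=201
Round 5 (k=7): L=201 R=49
Round 6 (k=1): L=49 R=241

Answer: 49 241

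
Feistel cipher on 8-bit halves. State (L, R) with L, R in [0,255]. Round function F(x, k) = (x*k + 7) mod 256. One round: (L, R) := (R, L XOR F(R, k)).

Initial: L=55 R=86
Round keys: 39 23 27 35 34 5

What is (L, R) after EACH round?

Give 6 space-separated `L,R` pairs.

Round 1 (k=39): L=86 R=22
Round 2 (k=23): L=22 R=87
Round 3 (k=27): L=87 R=34
Round 4 (k=35): L=34 R=250
Round 5 (k=34): L=250 R=25
Round 6 (k=5): L=25 R=126

Answer: 86,22 22,87 87,34 34,250 250,25 25,126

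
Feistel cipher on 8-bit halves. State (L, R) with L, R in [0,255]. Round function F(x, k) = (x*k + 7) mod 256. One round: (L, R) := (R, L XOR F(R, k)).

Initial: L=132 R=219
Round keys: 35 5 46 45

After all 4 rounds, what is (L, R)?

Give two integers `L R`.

Answer: 75 158

Derivation:
Round 1 (k=35): L=219 R=124
Round 2 (k=5): L=124 R=168
Round 3 (k=46): L=168 R=75
Round 4 (k=45): L=75 R=158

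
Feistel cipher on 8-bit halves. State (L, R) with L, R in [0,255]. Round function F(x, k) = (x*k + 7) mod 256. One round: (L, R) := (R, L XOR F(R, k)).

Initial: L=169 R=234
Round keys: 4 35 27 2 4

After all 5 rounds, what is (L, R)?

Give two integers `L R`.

Answer: 208 41

Derivation:
Round 1 (k=4): L=234 R=6
Round 2 (k=35): L=6 R=51
Round 3 (k=27): L=51 R=110
Round 4 (k=2): L=110 R=208
Round 5 (k=4): L=208 R=41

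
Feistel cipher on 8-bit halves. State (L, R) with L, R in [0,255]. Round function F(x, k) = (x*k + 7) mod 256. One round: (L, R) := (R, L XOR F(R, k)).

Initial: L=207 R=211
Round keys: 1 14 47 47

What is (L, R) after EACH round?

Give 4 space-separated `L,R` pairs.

Round 1 (k=1): L=211 R=21
Round 2 (k=14): L=21 R=254
Round 3 (k=47): L=254 R=188
Round 4 (k=47): L=188 R=117

Answer: 211,21 21,254 254,188 188,117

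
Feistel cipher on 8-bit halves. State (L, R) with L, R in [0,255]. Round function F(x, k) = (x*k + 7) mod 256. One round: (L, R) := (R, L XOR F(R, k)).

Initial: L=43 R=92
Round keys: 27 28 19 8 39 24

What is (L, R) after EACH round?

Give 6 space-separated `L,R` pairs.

Answer: 92,144 144,155 155,24 24,92 92,19 19,147

Derivation:
Round 1 (k=27): L=92 R=144
Round 2 (k=28): L=144 R=155
Round 3 (k=19): L=155 R=24
Round 4 (k=8): L=24 R=92
Round 5 (k=39): L=92 R=19
Round 6 (k=24): L=19 R=147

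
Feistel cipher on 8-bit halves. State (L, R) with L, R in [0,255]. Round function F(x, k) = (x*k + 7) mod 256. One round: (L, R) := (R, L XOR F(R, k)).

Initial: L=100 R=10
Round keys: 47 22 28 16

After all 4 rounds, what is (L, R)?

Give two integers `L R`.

Round 1 (k=47): L=10 R=185
Round 2 (k=22): L=185 R=231
Round 3 (k=28): L=231 R=242
Round 4 (k=16): L=242 R=192

Answer: 242 192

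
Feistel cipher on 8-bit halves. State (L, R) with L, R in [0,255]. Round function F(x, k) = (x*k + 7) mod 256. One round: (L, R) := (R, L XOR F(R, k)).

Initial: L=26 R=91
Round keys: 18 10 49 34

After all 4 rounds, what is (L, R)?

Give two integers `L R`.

Answer: 106 237

Derivation:
Round 1 (k=18): L=91 R=119
Round 2 (k=10): L=119 R=246
Round 3 (k=49): L=246 R=106
Round 4 (k=34): L=106 R=237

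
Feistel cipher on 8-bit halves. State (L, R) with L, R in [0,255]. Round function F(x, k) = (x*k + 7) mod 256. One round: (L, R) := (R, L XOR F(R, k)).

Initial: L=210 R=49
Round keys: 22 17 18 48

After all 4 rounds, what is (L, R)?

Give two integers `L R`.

Answer: 202 48

Derivation:
Round 1 (k=22): L=49 R=239
Round 2 (k=17): L=239 R=215
Round 3 (k=18): L=215 R=202
Round 4 (k=48): L=202 R=48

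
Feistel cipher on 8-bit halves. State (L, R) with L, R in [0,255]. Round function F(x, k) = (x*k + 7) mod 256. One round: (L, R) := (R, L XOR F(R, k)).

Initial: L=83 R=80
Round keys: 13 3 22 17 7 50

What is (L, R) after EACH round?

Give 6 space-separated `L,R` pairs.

Round 1 (k=13): L=80 R=68
Round 2 (k=3): L=68 R=131
Round 3 (k=22): L=131 R=13
Round 4 (k=17): L=13 R=103
Round 5 (k=7): L=103 R=213
Round 6 (k=50): L=213 R=198

Answer: 80,68 68,131 131,13 13,103 103,213 213,198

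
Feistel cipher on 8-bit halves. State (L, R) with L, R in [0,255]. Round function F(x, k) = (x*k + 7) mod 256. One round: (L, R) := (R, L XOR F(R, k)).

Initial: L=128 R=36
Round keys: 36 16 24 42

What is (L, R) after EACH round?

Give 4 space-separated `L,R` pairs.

Round 1 (k=36): L=36 R=151
Round 2 (k=16): L=151 R=83
Round 3 (k=24): L=83 R=88
Round 4 (k=42): L=88 R=36

Answer: 36,151 151,83 83,88 88,36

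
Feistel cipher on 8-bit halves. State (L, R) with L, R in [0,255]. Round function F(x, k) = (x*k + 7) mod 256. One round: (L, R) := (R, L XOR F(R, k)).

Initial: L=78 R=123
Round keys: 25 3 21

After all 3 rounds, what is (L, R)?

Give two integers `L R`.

Answer: 168 139

Derivation:
Round 1 (k=25): L=123 R=68
Round 2 (k=3): L=68 R=168
Round 3 (k=21): L=168 R=139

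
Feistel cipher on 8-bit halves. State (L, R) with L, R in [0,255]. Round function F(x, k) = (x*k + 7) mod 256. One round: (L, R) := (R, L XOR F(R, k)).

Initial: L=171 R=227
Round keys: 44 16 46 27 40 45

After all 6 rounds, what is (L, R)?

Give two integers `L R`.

Answer: 24 215

Derivation:
Round 1 (k=44): L=227 R=160
Round 2 (k=16): L=160 R=228
Round 3 (k=46): L=228 R=95
Round 4 (k=27): L=95 R=232
Round 5 (k=40): L=232 R=24
Round 6 (k=45): L=24 R=215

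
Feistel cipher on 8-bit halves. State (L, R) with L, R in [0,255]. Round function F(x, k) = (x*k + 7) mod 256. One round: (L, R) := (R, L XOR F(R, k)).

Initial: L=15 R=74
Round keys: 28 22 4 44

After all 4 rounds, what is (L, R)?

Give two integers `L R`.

Round 1 (k=28): L=74 R=16
Round 2 (k=22): L=16 R=45
Round 3 (k=4): L=45 R=171
Round 4 (k=44): L=171 R=70

Answer: 171 70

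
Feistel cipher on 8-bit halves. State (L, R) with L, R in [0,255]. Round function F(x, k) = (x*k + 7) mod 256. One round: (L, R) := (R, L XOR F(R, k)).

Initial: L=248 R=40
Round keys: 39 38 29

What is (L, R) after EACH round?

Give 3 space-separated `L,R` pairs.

Round 1 (k=39): L=40 R=231
Round 2 (k=38): L=231 R=121
Round 3 (k=29): L=121 R=91

Answer: 40,231 231,121 121,91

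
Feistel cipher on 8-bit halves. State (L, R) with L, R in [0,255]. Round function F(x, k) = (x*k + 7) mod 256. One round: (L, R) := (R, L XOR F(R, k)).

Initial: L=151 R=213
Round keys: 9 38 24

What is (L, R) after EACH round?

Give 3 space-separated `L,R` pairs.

Round 1 (k=9): L=213 R=19
Round 2 (k=38): L=19 R=12
Round 3 (k=24): L=12 R=52

Answer: 213,19 19,12 12,52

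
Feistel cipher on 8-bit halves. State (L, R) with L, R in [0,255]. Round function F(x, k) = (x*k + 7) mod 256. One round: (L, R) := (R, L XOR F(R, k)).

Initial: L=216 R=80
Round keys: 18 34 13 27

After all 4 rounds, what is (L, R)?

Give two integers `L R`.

Answer: 71 49

Derivation:
Round 1 (k=18): L=80 R=127
Round 2 (k=34): L=127 R=181
Round 3 (k=13): L=181 R=71
Round 4 (k=27): L=71 R=49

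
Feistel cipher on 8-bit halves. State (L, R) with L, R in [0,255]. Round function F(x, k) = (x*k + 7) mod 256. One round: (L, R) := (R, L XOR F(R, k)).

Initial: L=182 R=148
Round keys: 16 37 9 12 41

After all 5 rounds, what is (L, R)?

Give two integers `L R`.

Answer: 167 184

Derivation:
Round 1 (k=16): L=148 R=241
Round 2 (k=37): L=241 R=72
Round 3 (k=9): L=72 R=126
Round 4 (k=12): L=126 R=167
Round 5 (k=41): L=167 R=184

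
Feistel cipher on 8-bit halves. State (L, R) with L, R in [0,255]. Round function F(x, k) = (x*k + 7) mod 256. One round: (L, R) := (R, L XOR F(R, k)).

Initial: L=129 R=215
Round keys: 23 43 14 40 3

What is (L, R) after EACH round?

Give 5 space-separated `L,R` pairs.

Answer: 215,217 217,173 173,164 164,10 10,129

Derivation:
Round 1 (k=23): L=215 R=217
Round 2 (k=43): L=217 R=173
Round 3 (k=14): L=173 R=164
Round 4 (k=40): L=164 R=10
Round 5 (k=3): L=10 R=129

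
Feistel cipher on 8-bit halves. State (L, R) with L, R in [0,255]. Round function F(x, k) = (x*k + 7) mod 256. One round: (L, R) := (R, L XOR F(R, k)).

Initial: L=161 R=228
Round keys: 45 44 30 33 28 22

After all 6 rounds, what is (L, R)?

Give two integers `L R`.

Answer: 8 94

Derivation:
Round 1 (k=45): L=228 R=186
Round 2 (k=44): L=186 R=27
Round 3 (k=30): L=27 R=139
Round 4 (k=33): L=139 R=233
Round 5 (k=28): L=233 R=8
Round 6 (k=22): L=8 R=94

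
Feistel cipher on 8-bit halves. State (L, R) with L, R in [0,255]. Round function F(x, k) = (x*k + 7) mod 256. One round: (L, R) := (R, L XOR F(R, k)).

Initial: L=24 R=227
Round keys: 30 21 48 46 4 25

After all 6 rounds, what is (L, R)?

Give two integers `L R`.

Round 1 (k=30): L=227 R=185
Round 2 (k=21): L=185 R=215
Round 3 (k=48): L=215 R=238
Round 4 (k=46): L=238 R=28
Round 5 (k=4): L=28 R=153
Round 6 (k=25): L=153 R=228

Answer: 153 228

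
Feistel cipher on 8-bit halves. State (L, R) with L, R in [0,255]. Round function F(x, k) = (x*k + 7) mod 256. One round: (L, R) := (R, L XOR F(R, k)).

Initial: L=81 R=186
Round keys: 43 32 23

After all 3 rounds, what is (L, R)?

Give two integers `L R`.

Answer: 61 150

Derivation:
Round 1 (k=43): L=186 R=20
Round 2 (k=32): L=20 R=61
Round 3 (k=23): L=61 R=150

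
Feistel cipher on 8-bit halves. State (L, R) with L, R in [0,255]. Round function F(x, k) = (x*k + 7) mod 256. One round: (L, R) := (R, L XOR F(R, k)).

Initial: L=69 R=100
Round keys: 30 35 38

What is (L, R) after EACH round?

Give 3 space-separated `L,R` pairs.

Round 1 (k=30): L=100 R=250
Round 2 (k=35): L=250 R=81
Round 3 (k=38): L=81 R=247

Answer: 100,250 250,81 81,247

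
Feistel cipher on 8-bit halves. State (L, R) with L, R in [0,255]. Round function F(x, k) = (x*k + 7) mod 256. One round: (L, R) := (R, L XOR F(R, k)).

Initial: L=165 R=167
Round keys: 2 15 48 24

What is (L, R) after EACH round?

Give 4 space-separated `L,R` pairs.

Answer: 167,240 240,176 176,247 247,159

Derivation:
Round 1 (k=2): L=167 R=240
Round 2 (k=15): L=240 R=176
Round 3 (k=48): L=176 R=247
Round 4 (k=24): L=247 R=159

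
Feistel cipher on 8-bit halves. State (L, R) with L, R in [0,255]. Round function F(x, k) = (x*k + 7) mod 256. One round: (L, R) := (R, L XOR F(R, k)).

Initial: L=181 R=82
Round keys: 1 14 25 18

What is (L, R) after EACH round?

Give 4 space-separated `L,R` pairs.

Round 1 (k=1): L=82 R=236
Round 2 (k=14): L=236 R=189
Round 3 (k=25): L=189 R=144
Round 4 (k=18): L=144 R=154

Answer: 82,236 236,189 189,144 144,154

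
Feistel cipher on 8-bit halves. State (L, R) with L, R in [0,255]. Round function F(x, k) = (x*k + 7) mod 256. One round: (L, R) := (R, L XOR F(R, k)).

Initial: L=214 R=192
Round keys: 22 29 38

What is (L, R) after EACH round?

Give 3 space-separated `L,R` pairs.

Round 1 (k=22): L=192 R=81
Round 2 (k=29): L=81 R=244
Round 3 (k=38): L=244 R=110

Answer: 192,81 81,244 244,110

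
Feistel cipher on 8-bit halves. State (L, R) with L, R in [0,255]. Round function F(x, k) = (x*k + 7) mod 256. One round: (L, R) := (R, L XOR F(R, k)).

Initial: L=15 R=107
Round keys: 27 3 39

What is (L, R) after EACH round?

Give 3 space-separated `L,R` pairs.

Answer: 107,95 95,79 79,79

Derivation:
Round 1 (k=27): L=107 R=95
Round 2 (k=3): L=95 R=79
Round 3 (k=39): L=79 R=79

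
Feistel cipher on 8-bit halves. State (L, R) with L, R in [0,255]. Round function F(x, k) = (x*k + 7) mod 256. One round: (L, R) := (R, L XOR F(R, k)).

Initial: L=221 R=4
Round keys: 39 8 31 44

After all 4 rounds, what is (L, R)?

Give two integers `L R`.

Round 1 (k=39): L=4 R=126
Round 2 (k=8): L=126 R=243
Round 3 (k=31): L=243 R=10
Round 4 (k=44): L=10 R=76

Answer: 10 76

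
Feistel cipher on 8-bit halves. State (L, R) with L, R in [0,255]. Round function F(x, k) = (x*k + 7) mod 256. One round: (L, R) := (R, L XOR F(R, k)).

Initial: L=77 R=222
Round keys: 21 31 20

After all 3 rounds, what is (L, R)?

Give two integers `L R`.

Answer: 73 203

Derivation:
Round 1 (k=21): L=222 R=112
Round 2 (k=31): L=112 R=73
Round 3 (k=20): L=73 R=203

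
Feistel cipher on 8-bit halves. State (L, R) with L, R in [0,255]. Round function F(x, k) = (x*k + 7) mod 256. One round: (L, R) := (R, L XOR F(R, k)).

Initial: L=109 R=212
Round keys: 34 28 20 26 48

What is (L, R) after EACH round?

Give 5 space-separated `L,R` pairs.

Answer: 212,66 66,235 235,33 33,138 138,198

Derivation:
Round 1 (k=34): L=212 R=66
Round 2 (k=28): L=66 R=235
Round 3 (k=20): L=235 R=33
Round 4 (k=26): L=33 R=138
Round 5 (k=48): L=138 R=198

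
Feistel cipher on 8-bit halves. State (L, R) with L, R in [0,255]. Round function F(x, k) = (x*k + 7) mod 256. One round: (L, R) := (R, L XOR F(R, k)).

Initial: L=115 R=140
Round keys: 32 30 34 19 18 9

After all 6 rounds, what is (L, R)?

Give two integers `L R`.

Answer: 64 86

Derivation:
Round 1 (k=32): L=140 R=244
Round 2 (k=30): L=244 R=19
Round 3 (k=34): L=19 R=121
Round 4 (k=19): L=121 R=17
Round 5 (k=18): L=17 R=64
Round 6 (k=9): L=64 R=86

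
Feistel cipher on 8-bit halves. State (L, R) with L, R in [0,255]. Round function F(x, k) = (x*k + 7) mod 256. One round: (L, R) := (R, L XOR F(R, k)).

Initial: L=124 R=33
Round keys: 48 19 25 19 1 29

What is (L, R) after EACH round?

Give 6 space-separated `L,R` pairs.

Answer: 33,75 75,185 185,83 83,137 137,195 195,151

Derivation:
Round 1 (k=48): L=33 R=75
Round 2 (k=19): L=75 R=185
Round 3 (k=25): L=185 R=83
Round 4 (k=19): L=83 R=137
Round 5 (k=1): L=137 R=195
Round 6 (k=29): L=195 R=151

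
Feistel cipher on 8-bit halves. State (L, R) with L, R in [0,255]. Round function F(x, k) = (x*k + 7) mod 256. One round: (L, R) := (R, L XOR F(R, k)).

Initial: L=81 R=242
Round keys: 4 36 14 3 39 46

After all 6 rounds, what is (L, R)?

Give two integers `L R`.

Round 1 (k=4): L=242 R=158
Round 2 (k=36): L=158 R=205
Round 3 (k=14): L=205 R=163
Round 4 (k=3): L=163 R=61
Round 5 (k=39): L=61 R=241
Round 6 (k=46): L=241 R=104

Answer: 241 104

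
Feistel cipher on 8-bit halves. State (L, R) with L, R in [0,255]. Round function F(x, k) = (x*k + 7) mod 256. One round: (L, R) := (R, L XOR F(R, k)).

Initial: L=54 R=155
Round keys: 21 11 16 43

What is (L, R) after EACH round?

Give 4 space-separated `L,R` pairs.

Answer: 155,136 136,68 68,207 207,136

Derivation:
Round 1 (k=21): L=155 R=136
Round 2 (k=11): L=136 R=68
Round 3 (k=16): L=68 R=207
Round 4 (k=43): L=207 R=136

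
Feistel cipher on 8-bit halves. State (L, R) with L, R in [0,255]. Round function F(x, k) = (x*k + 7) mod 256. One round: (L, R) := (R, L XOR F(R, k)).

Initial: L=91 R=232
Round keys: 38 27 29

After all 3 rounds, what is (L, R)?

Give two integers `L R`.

Round 1 (k=38): L=232 R=44
Round 2 (k=27): L=44 R=67
Round 3 (k=29): L=67 R=178

Answer: 67 178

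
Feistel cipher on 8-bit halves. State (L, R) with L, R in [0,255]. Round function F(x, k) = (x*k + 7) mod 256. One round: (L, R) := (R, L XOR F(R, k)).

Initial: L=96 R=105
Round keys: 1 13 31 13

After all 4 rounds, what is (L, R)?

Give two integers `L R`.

Answer: 25 242

Derivation:
Round 1 (k=1): L=105 R=16
Round 2 (k=13): L=16 R=190
Round 3 (k=31): L=190 R=25
Round 4 (k=13): L=25 R=242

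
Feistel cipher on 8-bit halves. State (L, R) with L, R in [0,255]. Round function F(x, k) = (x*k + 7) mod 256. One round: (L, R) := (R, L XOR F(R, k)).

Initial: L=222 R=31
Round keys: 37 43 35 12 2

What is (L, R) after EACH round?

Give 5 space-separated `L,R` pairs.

Answer: 31,92 92,100 100,239 239,95 95,42

Derivation:
Round 1 (k=37): L=31 R=92
Round 2 (k=43): L=92 R=100
Round 3 (k=35): L=100 R=239
Round 4 (k=12): L=239 R=95
Round 5 (k=2): L=95 R=42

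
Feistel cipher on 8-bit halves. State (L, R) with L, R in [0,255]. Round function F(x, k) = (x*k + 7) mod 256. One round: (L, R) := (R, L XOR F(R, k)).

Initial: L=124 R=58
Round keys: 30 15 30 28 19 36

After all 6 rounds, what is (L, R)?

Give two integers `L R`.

Round 1 (k=30): L=58 R=175
Round 2 (k=15): L=175 R=114
Round 3 (k=30): L=114 R=204
Round 4 (k=28): L=204 R=37
Round 5 (k=19): L=37 R=10
Round 6 (k=36): L=10 R=74

Answer: 10 74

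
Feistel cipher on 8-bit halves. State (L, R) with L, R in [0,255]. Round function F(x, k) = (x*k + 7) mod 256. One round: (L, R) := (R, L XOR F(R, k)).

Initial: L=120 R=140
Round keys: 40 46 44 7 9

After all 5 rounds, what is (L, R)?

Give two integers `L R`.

Answer: 190 137

Derivation:
Round 1 (k=40): L=140 R=159
Round 2 (k=46): L=159 R=21
Round 3 (k=44): L=21 R=60
Round 4 (k=7): L=60 R=190
Round 5 (k=9): L=190 R=137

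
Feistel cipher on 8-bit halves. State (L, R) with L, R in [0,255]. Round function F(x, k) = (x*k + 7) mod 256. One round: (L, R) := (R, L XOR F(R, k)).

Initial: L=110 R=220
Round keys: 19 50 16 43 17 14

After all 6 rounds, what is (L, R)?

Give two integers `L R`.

Answer: 165 77

Derivation:
Round 1 (k=19): L=220 R=53
Round 2 (k=50): L=53 R=189
Round 3 (k=16): L=189 R=226
Round 4 (k=43): L=226 R=64
Round 5 (k=17): L=64 R=165
Round 6 (k=14): L=165 R=77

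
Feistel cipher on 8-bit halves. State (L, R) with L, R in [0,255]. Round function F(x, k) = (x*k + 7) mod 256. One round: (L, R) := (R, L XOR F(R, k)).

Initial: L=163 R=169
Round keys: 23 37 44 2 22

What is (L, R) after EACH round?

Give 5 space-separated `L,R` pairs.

Round 1 (k=23): L=169 R=149
Round 2 (k=37): L=149 R=57
Round 3 (k=44): L=57 R=70
Round 4 (k=2): L=70 R=170
Round 5 (k=22): L=170 R=229

Answer: 169,149 149,57 57,70 70,170 170,229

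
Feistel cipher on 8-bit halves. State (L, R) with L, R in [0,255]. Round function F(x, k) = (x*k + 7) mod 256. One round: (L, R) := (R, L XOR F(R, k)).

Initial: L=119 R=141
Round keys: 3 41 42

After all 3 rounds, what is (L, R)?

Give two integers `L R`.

Answer: 69 128

Derivation:
Round 1 (k=3): L=141 R=217
Round 2 (k=41): L=217 R=69
Round 3 (k=42): L=69 R=128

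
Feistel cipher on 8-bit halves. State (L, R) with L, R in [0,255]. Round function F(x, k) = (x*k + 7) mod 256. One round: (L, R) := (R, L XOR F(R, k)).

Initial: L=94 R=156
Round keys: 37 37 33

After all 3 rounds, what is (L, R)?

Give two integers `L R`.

Round 1 (k=37): L=156 R=205
Round 2 (k=37): L=205 R=52
Round 3 (k=33): L=52 R=118

Answer: 52 118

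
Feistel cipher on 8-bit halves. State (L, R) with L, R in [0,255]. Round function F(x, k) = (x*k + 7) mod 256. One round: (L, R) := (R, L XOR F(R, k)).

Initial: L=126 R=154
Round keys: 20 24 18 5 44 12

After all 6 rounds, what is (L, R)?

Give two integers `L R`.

Round 1 (k=20): L=154 R=113
Round 2 (k=24): L=113 R=5
Round 3 (k=18): L=5 R=16
Round 4 (k=5): L=16 R=82
Round 5 (k=44): L=82 R=15
Round 6 (k=12): L=15 R=233

Answer: 15 233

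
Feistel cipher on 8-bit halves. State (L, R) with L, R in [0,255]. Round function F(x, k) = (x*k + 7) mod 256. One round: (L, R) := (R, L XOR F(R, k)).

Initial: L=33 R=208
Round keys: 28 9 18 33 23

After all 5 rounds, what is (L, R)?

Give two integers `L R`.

Round 1 (k=28): L=208 R=230
Round 2 (k=9): L=230 R=205
Round 3 (k=18): L=205 R=151
Round 4 (k=33): L=151 R=179
Round 5 (k=23): L=179 R=139

Answer: 179 139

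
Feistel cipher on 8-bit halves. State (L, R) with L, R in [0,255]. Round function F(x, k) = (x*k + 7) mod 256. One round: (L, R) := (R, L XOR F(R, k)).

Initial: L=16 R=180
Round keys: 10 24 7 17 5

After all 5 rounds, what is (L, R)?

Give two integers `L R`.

Round 1 (k=10): L=180 R=31
Round 2 (k=24): L=31 R=91
Round 3 (k=7): L=91 R=155
Round 4 (k=17): L=155 R=9
Round 5 (k=5): L=9 R=175

Answer: 9 175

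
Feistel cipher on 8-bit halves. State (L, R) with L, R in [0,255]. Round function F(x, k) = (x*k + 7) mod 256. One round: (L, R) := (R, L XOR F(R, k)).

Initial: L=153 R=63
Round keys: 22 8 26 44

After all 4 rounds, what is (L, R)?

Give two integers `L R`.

Round 1 (k=22): L=63 R=232
Round 2 (k=8): L=232 R=120
Round 3 (k=26): L=120 R=223
Round 4 (k=44): L=223 R=35

Answer: 223 35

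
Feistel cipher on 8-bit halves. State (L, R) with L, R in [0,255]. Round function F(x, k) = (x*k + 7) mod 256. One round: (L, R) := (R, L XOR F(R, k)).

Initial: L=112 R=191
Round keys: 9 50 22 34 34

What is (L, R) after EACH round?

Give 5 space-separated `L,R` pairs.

Round 1 (k=9): L=191 R=206
Round 2 (k=50): L=206 R=252
Round 3 (k=22): L=252 R=97
Round 4 (k=34): L=97 R=21
Round 5 (k=34): L=21 R=176

Answer: 191,206 206,252 252,97 97,21 21,176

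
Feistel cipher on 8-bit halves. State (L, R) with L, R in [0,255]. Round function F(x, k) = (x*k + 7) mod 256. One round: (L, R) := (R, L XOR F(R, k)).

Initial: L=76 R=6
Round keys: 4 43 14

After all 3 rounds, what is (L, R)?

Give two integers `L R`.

Answer: 254 184

Derivation:
Round 1 (k=4): L=6 R=83
Round 2 (k=43): L=83 R=254
Round 3 (k=14): L=254 R=184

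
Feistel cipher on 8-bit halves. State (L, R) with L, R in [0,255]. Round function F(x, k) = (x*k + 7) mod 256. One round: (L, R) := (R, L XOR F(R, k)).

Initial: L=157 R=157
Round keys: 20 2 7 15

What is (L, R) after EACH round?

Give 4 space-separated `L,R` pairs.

Round 1 (k=20): L=157 R=214
Round 2 (k=2): L=214 R=46
Round 3 (k=7): L=46 R=159
Round 4 (k=15): L=159 R=118

Answer: 157,214 214,46 46,159 159,118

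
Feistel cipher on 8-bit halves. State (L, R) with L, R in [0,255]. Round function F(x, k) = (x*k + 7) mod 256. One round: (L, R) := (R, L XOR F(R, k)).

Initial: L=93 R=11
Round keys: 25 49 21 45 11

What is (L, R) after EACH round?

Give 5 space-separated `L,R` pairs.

Answer: 11,71 71,149 149,7 7,215 215,67

Derivation:
Round 1 (k=25): L=11 R=71
Round 2 (k=49): L=71 R=149
Round 3 (k=21): L=149 R=7
Round 4 (k=45): L=7 R=215
Round 5 (k=11): L=215 R=67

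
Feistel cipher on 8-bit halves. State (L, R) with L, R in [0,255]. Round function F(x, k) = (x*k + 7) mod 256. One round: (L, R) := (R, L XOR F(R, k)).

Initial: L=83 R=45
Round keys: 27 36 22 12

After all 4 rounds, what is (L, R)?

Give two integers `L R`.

Answer: 254 57

Derivation:
Round 1 (k=27): L=45 R=149
Round 2 (k=36): L=149 R=214
Round 3 (k=22): L=214 R=254
Round 4 (k=12): L=254 R=57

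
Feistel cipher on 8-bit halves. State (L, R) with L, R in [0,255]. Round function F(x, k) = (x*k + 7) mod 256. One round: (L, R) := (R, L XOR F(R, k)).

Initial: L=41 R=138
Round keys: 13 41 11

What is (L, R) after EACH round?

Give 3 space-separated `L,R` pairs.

Round 1 (k=13): L=138 R=32
Round 2 (k=41): L=32 R=173
Round 3 (k=11): L=173 R=86

Answer: 138,32 32,173 173,86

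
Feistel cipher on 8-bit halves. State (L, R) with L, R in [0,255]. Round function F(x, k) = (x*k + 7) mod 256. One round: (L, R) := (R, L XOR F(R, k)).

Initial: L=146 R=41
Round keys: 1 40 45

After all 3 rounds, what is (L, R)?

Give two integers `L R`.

Answer: 126 143

Derivation:
Round 1 (k=1): L=41 R=162
Round 2 (k=40): L=162 R=126
Round 3 (k=45): L=126 R=143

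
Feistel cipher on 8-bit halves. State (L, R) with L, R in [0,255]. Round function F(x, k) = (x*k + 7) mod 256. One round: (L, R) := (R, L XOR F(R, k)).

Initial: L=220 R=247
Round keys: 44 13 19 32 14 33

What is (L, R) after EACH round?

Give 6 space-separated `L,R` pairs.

Round 1 (k=44): L=247 R=167
Round 2 (k=13): L=167 R=117
Round 3 (k=19): L=117 R=17
Round 4 (k=32): L=17 R=82
Round 5 (k=14): L=82 R=146
Round 6 (k=33): L=146 R=139

Answer: 247,167 167,117 117,17 17,82 82,146 146,139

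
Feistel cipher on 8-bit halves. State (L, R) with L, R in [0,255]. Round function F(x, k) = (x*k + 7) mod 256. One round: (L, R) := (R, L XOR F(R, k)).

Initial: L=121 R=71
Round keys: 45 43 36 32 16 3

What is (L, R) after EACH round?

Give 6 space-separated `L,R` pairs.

Answer: 71,251 251,119 119,56 56,112 112,63 63,180

Derivation:
Round 1 (k=45): L=71 R=251
Round 2 (k=43): L=251 R=119
Round 3 (k=36): L=119 R=56
Round 4 (k=32): L=56 R=112
Round 5 (k=16): L=112 R=63
Round 6 (k=3): L=63 R=180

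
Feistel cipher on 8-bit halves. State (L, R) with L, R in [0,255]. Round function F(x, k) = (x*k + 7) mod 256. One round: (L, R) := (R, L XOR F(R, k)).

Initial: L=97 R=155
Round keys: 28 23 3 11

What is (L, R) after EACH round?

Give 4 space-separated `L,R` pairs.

Round 1 (k=28): L=155 R=154
Round 2 (k=23): L=154 R=70
Round 3 (k=3): L=70 R=67
Round 4 (k=11): L=67 R=174

Answer: 155,154 154,70 70,67 67,174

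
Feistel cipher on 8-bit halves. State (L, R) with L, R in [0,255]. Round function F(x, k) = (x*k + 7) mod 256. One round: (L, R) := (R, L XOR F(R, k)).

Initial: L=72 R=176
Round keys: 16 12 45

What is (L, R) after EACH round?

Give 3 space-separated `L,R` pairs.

Round 1 (k=16): L=176 R=79
Round 2 (k=12): L=79 R=11
Round 3 (k=45): L=11 R=185

Answer: 176,79 79,11 11,185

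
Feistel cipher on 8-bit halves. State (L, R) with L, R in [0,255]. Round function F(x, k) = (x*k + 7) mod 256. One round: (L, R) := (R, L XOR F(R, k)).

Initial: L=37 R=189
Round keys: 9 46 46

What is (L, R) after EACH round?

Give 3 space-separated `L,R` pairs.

Round 1 (k=9): L=189 R=137
Round 2 (k=46): L=137 R=24
Round 3 (k=46): L=24 R=222

Answer: 189,137 137,24 24,222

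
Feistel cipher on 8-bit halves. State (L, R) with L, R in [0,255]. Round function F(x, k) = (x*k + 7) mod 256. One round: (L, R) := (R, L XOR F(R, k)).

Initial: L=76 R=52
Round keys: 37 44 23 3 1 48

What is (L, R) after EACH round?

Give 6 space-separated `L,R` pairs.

Round 1 (k=37): L=52 R=199
Round 2 (k=44): L=199 R=15
Round 3 (k=23): L=15 R=167
Round 4 (k=3): L=167 R=243
Round 5 (k=1): L=243 R=93
Round 6 (k=48): L=93 R=132

Answer: 52,199 199,15 15,167 167,243 243,93 93,132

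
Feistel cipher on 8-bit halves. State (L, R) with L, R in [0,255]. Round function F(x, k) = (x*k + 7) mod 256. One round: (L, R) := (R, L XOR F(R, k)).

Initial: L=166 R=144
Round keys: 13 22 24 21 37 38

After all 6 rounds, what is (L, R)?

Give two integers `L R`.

Round 1 (k=13): L=144 R=241
Round 2 (k=22): L=241 R=45
Round 3 (k=24): L=45 R=206
Round 4 (k=21): L=206 R=192
Round 5 (k=37): L=192 R=9
Round 6 (k=38): L=9 R=157

Answer: 9 157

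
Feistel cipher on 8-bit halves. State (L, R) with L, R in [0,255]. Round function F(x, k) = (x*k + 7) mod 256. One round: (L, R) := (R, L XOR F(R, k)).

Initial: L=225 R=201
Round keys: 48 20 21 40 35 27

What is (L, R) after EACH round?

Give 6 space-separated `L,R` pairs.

Answer: 201,86 86,118 118,227 227,9 9,161 161,11

Derivation:
Round 1 (k=48): L=201 R=86
Round 2 (k=20): L=86 R=118
Round 3 (k=21): L=118 R=227
Round 4 (k=40): L=227 R=9
Round 5 (k=35): L=9 R=161
Round 6 (k=27): L=161 R=11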